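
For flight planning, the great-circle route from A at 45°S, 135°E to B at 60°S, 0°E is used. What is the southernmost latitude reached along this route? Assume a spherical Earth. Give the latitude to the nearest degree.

≈ 74°S

The great circle lies in the plane with unit normal n̂ = (p₁ × p₂)/|p₁ × p₂|.
Here n̂_z ≈ -0.268; the vertex latitude is φ_max = arccos|n̂_z| ≈ 74.4°.
Check via Clairaut: cos φ_max = |cos φ₁| · sin C = cos(45.0°)·sin(157.7°) ≈ 0.268, again giving ≈ 74.4°.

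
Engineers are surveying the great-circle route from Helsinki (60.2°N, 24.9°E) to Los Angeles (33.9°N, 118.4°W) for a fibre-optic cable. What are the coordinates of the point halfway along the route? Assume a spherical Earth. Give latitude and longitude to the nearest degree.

≈ (70°N, 84°W)

Write both endpoints as unit vectors p₁, p₂ with components (cos φ cos λ, cos φ sin λ, sin φ).
The central angle between the endpoints is δ = arccos(p₁·p₂) ≈ 1.417 rad (81.2°).
Interpolate at f = 1/2 with slerp weights a = sin((1−f)δ)/sin δ ≈ 0.658, b = sin(fδ)/sin δ ≈ 0.658.
p = a·p₁ + b·p₂ ≈ (0.037, -0.343, 0.939); φ = arcsin(p_z) ≈ 69.82°, λ = atan2(p_y, p_x) ≈ -83.86°.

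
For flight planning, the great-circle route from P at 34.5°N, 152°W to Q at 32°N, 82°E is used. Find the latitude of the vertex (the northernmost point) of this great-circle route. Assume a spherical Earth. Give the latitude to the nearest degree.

≈ 55°N

The great circle lies in the plane with unit normal n̂ = (p₁ × p₂)/|p₁ × p₂|.
Here n̂_z ≈ -0.569; the vertex latitude is φ_max = arccos|n̂_z| ≈ 55.3°.
Check via Clairaut: cos φ_max = |cos φ₁| · sin C = cos(34.5°)·sin(43.7°) ≈ 0.569, again giving ≈ 55.3°.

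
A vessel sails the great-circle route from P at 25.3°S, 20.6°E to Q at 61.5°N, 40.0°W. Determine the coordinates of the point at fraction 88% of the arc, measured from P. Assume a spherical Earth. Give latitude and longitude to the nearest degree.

The haversine formula gives a central angle δ ≈ 1.735 rad (99.4°) between the endpoints.
Interpolate at f = 0.88 with slerp weights a = sin((1−f)δ)/sin δ ≈ 0.210, b = sin(fδ)/sin δ ≈ 1.013.
p = a·p₁ + b·p₂ ≈ (0.548, -0.244, 0.800); φ = arcsin(p_z) ≈ 53.17°, λ = atan2(p_y, p_x) ≈ -24.02°.

≈ 53°N, 24°W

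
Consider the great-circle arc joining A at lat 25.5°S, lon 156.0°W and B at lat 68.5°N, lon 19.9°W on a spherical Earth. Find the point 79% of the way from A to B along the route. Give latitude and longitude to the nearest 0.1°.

Convert each endpoint to a unit vector on the sphere (x = cos φ cos λ, y = cos φ sin λ, z = sin φ).
The central angle between the endpoints is δ = arccos(p₁·p₂) ≈ 2.264 rad (129.7°).
Interpolate at f = 0.79 with slerp weights a = sin((1−f)δ)/sin δ ≈ 0.595, b = sin(fδ)/sin δ ≈ 1.269.
p = a·p₁ + b·p₂ ≈ (-0.053, -0.377, 0.925); φ = arcsin(p_z) ≈ 67.64°, λ = atan2(p_y, p_x) ≈ -98.04°.

≈ lat 67.6°N, lon 98.0°W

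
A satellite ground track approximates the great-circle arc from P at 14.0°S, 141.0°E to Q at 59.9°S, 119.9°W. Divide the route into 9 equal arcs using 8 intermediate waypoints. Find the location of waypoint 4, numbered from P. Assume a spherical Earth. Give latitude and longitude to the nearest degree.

≈ 44°S, 166°E

Convert each endpoint to a unit vector on the sphere (x = cos φ cos λ, y = cos φ sin λ, z = sin φ).
The central angle between the endpoints is δ = arccos(p₁·p₂) ≈ 1.438 rad (82.4°).
Interpolate at f = 4/9 with slerp weights a = sin((1−f)δ)/sin δ ≈ 0.723, b = sin(fδ)/sin δ ≈ 0.602.
p = a·p₁ + b·p₂ ≈ (-0.696, 0.180, -0.696); φ = arcsin(p_z) ≈ -44.07°, λ = atan2(p_y, p_x) ≈ 165.51°.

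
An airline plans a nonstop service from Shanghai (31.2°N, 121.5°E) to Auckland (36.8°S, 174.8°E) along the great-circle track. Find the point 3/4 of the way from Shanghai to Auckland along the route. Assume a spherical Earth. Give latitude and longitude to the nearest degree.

Convert each endpoint to a unit vector on the sphere (x = cos φ cos λ, y = cos φ sin λ, z = sin φ).
The central angle between the endpoints is δ = arccos(p₁·p₂) ≈ 1.472 rad (84.3°).
Interpolate at f = 3/4 with slerp weights a = sin((1−f)δ)/sin δ ≈ 0.361, b = sin(fδ)/sin δ ≈ 0.897.
p = a·p₁ + b·p₂ ≈ (-0.877, 0.329, -0.350); φ = arcsin(p_z) ≈ -20.50°, λ = atan2(p_y, p_x) ≈ 159.45°.

≈ (21°S, 159°E)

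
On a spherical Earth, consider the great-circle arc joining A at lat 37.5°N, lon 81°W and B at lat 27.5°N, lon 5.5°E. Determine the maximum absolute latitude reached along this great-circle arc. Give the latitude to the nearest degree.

≈ 42°N

The great circle lies in the plane with unit normal n̂ = (p₁ × p₂)/|p₁ × p₂|.
Here n̂_z ≈ +0.742; the vertex latitude is φ_max = arccos|n̂_z| ≈ 42.1°.
Check via Clairaut: cos φ_max = |cos φ₁| · sin C = cos(37.5°)·sin(69.4°) ≈ 0.742, again giving ≈ 42.1°.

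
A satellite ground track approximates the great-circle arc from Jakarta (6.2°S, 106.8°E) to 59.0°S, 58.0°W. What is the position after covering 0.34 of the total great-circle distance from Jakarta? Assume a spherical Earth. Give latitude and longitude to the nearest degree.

From cos δ = sin φ₁ sin φ₂ + cos φ₁ cos φ₂ cos Δλ, the central angle is δ ≈ 1.984 rad (113.7°).
Interpolate at f = 0.34 with slerp weights a = sin((1−f)δ)/sin δ ≈ 1.055, b = sin(fδ)/sin δ ≈ 0.682.
p = a·p₁ + b·p₂ ≈ (-0.117, 0.706, -0.698); φ = arcsin(p_z) ≈ -44.30°, λ = atan2(p_y, p_x) ≈ 99.41°.

≈ 44°S, 99°E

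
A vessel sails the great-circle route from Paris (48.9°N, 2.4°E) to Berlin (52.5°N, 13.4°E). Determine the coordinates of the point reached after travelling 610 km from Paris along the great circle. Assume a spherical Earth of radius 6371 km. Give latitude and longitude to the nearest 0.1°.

≈ 51.5°N, 9.9°E

Write both endpoints as unit vectors p₁, p₂ with components (cos φ cos λ, cos φ sin λ, sin φ).
The central angle between the endpoints is δ = arccos(p₁·p₂) ≈ 0.137 rad (7.8°). The total great-circle distance is δ·R ≈ 0.137 × 6371 ≈ 871 km, so the target fraction is f = 610/871 ≈ 0.701.
Interpolate at f ≈ 0.701 with slerp weights a = sin((1−f)δ)/sin δ ≈ 0.300, b = sin(fδ)/sin δ ≈ 0.702.
p = a·p₁ + b·p₂ ≈ (0.613, 0.107, 0.783); φ = arcsin(p_z) ≈ 51.53°, λ = atan2(p_y, p_x) ≈ 9.93°.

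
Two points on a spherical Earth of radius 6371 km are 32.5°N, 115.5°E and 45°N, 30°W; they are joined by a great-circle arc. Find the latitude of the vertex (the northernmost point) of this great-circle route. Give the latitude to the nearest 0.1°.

≈ 70.1°N

The great circle lies in the plane with unit normal n̂ = (p₁ × p₂)/|p₁ × p₂|.
Here n̂_z ≈ -0.340; the vertex latitude is φ_max = arccos|n̂_z| ≈ 70.1°.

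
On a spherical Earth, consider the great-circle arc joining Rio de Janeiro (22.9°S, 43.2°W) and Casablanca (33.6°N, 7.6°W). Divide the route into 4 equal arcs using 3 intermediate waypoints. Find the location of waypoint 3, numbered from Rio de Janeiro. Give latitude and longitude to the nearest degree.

≈ 20°N, 18°W

Convert each endpoint to a unit vector on the sphere (x = cos φ cos λ, y = cos φ sin λ, z = sin φ).
The central angle between the endpoints is δ = arccos(p₁·p₂) ≈ 1.150 rad (65.9°).
Interpolate at f = 3/4 with slerp weights a = sin((1−f)δ)/sin δ ≈ 0.311, b = sin(fδ)/sin δ ≈ 0.832.
p = a·p₁ + b·p₂ ≈ (0.896, -0.288, 0.340); φ = arcsin(p_z) ≈ 19.85°, λ = atan2(p_y, p_x) ≈ -17.80°.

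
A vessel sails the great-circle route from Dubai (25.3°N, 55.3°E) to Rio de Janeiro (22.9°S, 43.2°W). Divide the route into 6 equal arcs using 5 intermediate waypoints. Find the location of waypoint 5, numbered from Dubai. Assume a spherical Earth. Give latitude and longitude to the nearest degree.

Convert each endpoint to a unit vector on the sphere (x = cos φ cos λ, y = cos φ sin λ, z = sin φ).
The central angle between the endpoints is δ = arccos(p₁·p₂) ≈ 1.864 rad (106.8°).
Interpolate at f = 5/6 with slerp weights a = sin((1−f)δ)/sin δ ≈ 0.319, b = sin(fδ)/sin δ ≈ 1.045.
p = a·p₁ + b·p₂ ≈ (0.866, -0.421, -0.270); φ = arcsin(p_z) ≈ -15.66°, λ = atan2(p_y, p_x) ≈ -25.94°.

≈ 16°S, 26°W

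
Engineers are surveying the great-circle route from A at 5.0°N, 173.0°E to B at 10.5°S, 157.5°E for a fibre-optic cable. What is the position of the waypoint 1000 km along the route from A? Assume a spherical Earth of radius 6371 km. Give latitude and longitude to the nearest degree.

Convert each endpoint to a unit vector on the sphere (x = cos φ cos λ, y = cos φ sin λ, z = sin φ).
The central angle between the endpoints is δ = arccos(p₁·p₂) ≈ 0.382 rad (21.9°). The total great-circle distance is δ·R ≈ 0.382 × 6371 ≈ 2432 km, so the target fraction is f = 1000/2432 ≈ 0.411.
Interpolate at f ≈ 0.411 with slerp weights a = sin((1−f)δ)/sin δ ≈ 0.598, b = sin(fδ)/sin δ ≈ 0.420.
p = a·p₁ + b·p₂ ≈ (-0.973, 0.231, -0.024); φ = arcsin(p_z) ≈ -1.39°, λ = atan2(p_y, p_x) ≈ 166.67°.

≈ 1°S, 167°E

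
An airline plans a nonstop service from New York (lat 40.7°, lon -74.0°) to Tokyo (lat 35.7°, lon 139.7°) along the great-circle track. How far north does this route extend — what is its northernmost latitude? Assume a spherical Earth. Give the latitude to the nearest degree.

≈ 70°

The great circle lies in the plane with unit normal n̂ = (p₁ × p₂)/|p₁ × p₂|.
Here n̂_z ≈ -0.345; the vertex latitude is φ_max = arccos|n̂_z| ≈ 69.8°.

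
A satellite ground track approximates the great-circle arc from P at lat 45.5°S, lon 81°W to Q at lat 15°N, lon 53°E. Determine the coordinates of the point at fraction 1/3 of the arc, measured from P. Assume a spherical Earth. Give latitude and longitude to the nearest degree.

Convert each endpoint to a unit vector on the sphere (x = cos φ cos λ, y = cos φ sin λ, z = sin φ).
The central angle between the endpoints is δ = arccos(p₁·p₂) ≈ 2.285 rad (130.9°).
Interpolate at f = 1/3 with slerp weights a = sin((1−f)δ)/sin δ ≈ 1.322, b = sin(fδ)/sin δ ≈ 0.913.
p = a·p₁ + b·p₂ ≈ (0.676, -0.211, -0.706); φ = arcsin(p_z) ≈ -44.94°, λ = atan2(p_y, p_x) ≈ -17.31°.

≈ lat 45°S, lon 17°W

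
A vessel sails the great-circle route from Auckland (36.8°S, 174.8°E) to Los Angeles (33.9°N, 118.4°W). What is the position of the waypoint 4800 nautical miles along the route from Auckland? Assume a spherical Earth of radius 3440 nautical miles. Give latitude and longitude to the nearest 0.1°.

The haversine formula gives a central angle δ ≈ 1.643 rad (94.1°) between the endpoints. The total great-circle distance is δ·R ≈ 1.643 × 3440 ≈ 5652 nmi, so the target fraction is f = 4800/5652 ≈ 0.849.
Interpolate at f ≈ 0.849 with slerp weights a = sin((1−f)δ)/sin δ ≈ 0.246, b = sin(fδ)/sin δ ≈ 0.987.
p = a·p₁ + b·p₂ ≈ (-0.586, -0.703, 0.403); φ = arcsin(p_z) ≈ 23.79°, λ = atan2(p_y, p_x) ≈ -129.81°.

≈ 23.8°N, 129.8°W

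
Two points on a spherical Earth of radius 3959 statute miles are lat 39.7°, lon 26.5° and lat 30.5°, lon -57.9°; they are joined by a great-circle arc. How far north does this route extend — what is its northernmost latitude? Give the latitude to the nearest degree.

The great circle lies in the plane with unit normal n̂ = (p₁ × p₂)/|p₁ × p₂|.
Here n̂_z ≈ -0.716; the vertex latitude is φ_max = arccos|n̂_z| ≈ 44.3°.

≈ 44°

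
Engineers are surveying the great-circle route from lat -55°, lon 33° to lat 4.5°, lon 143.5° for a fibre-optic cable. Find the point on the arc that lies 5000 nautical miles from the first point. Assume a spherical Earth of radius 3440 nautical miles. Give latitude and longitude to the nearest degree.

Convert each endpoint to a unit vector on the sphere (x = cos φ cos λ, y = cos φ sin λ, z = sin φ).
The central angle between the endpoints is δ = arccos(p₁·p₂) ≈ 1.839 rad (105.3°). The total great-circle distance is δ·R ≈ 1.839 × 3440 ≈ 6324 nmi, so the target fraction is f = 5000/6324 ≈ 0.791.
Interpolate at f ≈ 0.791 with slerp weights a = sin((1−f)δ)/sin δ ≈ 0.389, b = sin(fδ)/sin δ ≈ 1.030.
p = a·p₁ + b·p₂ ≈ (-0.638, 0.732, -0.238); φ = arcsin(p_z) ≈ -13.78°, λ = atan2(p_y, p_x) ≈ 131.06°.

≈ lat -14°, lon 131°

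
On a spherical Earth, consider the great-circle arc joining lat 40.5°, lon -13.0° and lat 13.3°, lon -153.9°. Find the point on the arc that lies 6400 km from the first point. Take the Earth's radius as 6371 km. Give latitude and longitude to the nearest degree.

The haversine formula gives a central angle δ ≈ 2.010 rad (115.1°) between the endpoints. The total great-circle distance is δ·R ≈ 2.010 × 6371 ≈ 12803 km, so the target fraction is f = 6400/12803 ≈ 0.500.
Interpolate at f ≈ 0.500 with slerp weights a = sin((1−f)δ)/sin δ ≈ 0.933, b = sin(fδ)/sin δ ≈ 0.932.
p = a·p₁ + b·p₂ ≈ (-0.124, -0.559, 0.820); φ = arcsin(p_z) ≈ 55.10°, λ = atan2(p_y, p_x) ≈ -102.49°.

≈ lat 55°, lon -102°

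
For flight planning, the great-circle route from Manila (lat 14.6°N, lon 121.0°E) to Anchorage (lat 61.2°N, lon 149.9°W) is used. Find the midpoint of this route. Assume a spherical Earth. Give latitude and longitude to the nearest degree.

≈ lat 46°N, lon 147°E

Convert each endpoint to a unit vector on the sphere (x = cos φ cos λ, y = cos φ sin λ, z = sin φ).
The central angle between the endpoints is δ = arccos(p₁·p₂) ≈ 1.341 rad (76.8°).
Interpolate at f = 1/2 with slerp weights a = sin((1−f)δ)/sin δ ≈ 0.638, b = sin(fδ)/sin δ ≈ 0.638.
p = a·p₁ + b·p₂ ≈ (-0.584, 0.375, 0.720); φ = arcsin(p_z) ≈ 46.05°, λ = atan2(p_y, p_x) ≈ 147.29°.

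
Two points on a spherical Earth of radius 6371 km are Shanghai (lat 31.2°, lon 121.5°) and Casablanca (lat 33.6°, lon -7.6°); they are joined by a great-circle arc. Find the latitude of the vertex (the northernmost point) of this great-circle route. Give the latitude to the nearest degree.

The great circle lies in the plane with unit normal n̂ = (p₁ × p₂)/|p₁ × p₂|.
Here n̂_z ≈ -0.560; the vertex latitude is φ_max = arccos|n̂_z| ≈ 55.9°.
Check via Clairaut: cos φ_max = |cos φ₁| · sin C = cos(31.2°)·sin(40.9°) ≈ 0.560, again giving ≈ 55.9°.

≈ 56°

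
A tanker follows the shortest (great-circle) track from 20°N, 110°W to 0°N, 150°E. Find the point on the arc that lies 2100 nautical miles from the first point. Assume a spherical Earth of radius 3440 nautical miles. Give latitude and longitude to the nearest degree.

≈ 18°N, 147°W

Convert each endpoint to a unit vector on the sphere (x = cos φ cos λ, y = cos φ sin λ, z = sin φ).
The central angle between the endpoints is δ = arccos(p₁·p₂) ≈ 1.735 rad (99.4°). The total great-circle distance is δ·R ≈ 1.735 × 3440 ≈ 5967 nmi, so the target fraction is f = 2100/5967 ≈ 0.352.
Interpolate at f ≈ 0.352 with slerp weights a = sin((1−f)δ)/sin δ ≈ 0.914, b = sin(fδ)/sin δ ≈ 0.581.
p = a·p₁ + b·p₂ ≈ (-0.797, -0.517, 0.313); φ = arcsin(p_z) ≈ 18.22°, λ = atan2(p_y, p_x) ≈ -147.04°.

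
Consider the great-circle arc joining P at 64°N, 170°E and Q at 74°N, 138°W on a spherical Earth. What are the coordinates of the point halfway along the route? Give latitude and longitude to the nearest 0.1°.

≈ 70.9°N, 170.3°W

Write both endpoints as unit vectors p₁, p₂ with components (cos φ cos λ, cos φ sin λ, sin φ).
The central angle between the endpoints is δ = arccos(p₁·p₂) ≈ 0.353 rad (20.2°).
Interpolate at f = 1/2 with slerp weights a = sin((1−f)δ)/sin δ ≈ 0.508, b = sin(fδ)/sin δ ≈ 0.508.
p = a·p₁ + b·p₂ ≈ (-0.323, -0.055, 0.945); φ = arcsin(p_z) ≈ 70.86°, λ = atan2(p_y, p_x) ≈ -170.34°.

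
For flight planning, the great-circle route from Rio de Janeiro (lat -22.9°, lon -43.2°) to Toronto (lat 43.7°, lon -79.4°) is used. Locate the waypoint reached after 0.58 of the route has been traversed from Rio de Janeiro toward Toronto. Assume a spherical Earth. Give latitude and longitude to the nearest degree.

Write both endpoints as unit vectors p₁, p₂ with components (cos φ cos λ, cos φ sin λ, sin φ).
The central angle between the endpoints is δ = arccos(p₁·p₂) ≈ 1.299 rad (74.4°).
Interpolate at f = 0.58 with slerp weights a = sin((1−f)δ)/sin δ ≈ 0.539, b = sin(fδ)/sin δ ≈ 0.710.
p = a·p₁ + b·p₂ ≈ (0.456, -0.844, 0.281); φ = arcsin(p_z) ≈ 16.32°, λ = atan2(p_y, p_x) ≈ -61.62°.

≈ lat 16°, lon -62°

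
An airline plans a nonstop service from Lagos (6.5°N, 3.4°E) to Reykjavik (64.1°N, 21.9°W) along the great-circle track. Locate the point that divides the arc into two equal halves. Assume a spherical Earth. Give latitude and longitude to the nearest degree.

≈ (36°N, 4°W)

Convert each endpoint to a unit vector on the sphere (x = cos φ cos λ, y = cos φ sin λ, z = sin φ).
The central angle between the endpoints is δ = arccos(p₁·p₂) ≈ 1.054 rad (60.4°).
Interpolate at f = 1/2 with slerp weights a = sin((1−f)δ)/sin δ ≈ 0.578, b = sin(fδ)/sin δ ≈ 0.578.
p = a·p₁ + b·p₂ ≈ (0.808, -0.060, 0.586); φ = arcsin(p_z) ≈ 35.86°, λ = atan2(p_y, p_x) ≈ -4.26°.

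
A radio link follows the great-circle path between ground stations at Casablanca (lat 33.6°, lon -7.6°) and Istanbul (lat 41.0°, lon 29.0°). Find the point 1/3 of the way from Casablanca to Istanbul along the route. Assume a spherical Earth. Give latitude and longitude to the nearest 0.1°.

≈ lat 37.3°, lon 3.7°

The haversine formula gives a central angle δ ≈ 0.520 rad (29.8°) between the endpoints.
Interpolate at f = 1/3 with slerp weights a = sin((1−f)δ)/sin δ ≈ 0.684, b = sin(fδ)/sin δ ≈ 0.347.
p = a·p₁ + b·p₂ ≈ (0.794, 0.052, 0.606); φ = arcsin(p_z) ≈ 37.31°, λ = atan2(p_y, p_x) ≈ 3.73°.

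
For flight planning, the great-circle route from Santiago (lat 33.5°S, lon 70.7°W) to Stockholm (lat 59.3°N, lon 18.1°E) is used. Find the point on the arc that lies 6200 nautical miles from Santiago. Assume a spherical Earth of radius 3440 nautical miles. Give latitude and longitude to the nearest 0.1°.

From cos δ = sin φ₁ sin φ₂ + cos φ₁ cos φ₂ cos Δλ, the central angle is δ ≈ 2.055 rad (117.8°). The total great-circle distance is δ·R ≈ 2.055 × 3440 ≈ 7070 nmi, so the target fraction is f = 6200/7070 ≈ 0.877.
Interpolate at f ≈ 0.877 with slerp weights a = sin((1−f)δ)/sin δ ≈ 0.283, b = sin(fδ)/sin δ ≈ 1.100.
p = a·p₁ + b·p₂ ≈ (0.612, -0.048, 0.790); φ = arcsin(p_z) ≈ 52.15°, λ = atan2(p_y, p_x) ≈ -4.49°.

≈ lat 52.2°N, lon 4.5°W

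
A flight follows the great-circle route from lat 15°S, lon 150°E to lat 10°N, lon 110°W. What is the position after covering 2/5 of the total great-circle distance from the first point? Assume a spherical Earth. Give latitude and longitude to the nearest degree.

≈ lat 7°S, lon 169°W

Convert each endpoint to a unit vector on the sphere (x = cos φ cos λ, y = cos φ sin λ, z = sin φ).
The central angle between the endpoints is δ = arccos(p₁·p₂) ≈ 1.783 rad (102.1°).
Interpolate at f = 2/5 with slerp weights a = sin((1−f)δ)/sin δ ≈ 0.897, b = sin(fδ)/sin δ ≈ 0.669.
p = a·p₁ + b·p₂ ≈ (-0.976, -0.186, -0.116); φ = arcsin(p_z) ≈ -6.66°, λ = atan2(p_y, p_x) ≈ -169.21°.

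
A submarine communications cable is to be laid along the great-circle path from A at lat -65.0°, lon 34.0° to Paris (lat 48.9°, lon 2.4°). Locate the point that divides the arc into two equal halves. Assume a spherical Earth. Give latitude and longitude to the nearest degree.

Convert each endpoint to a unit vector on the sphere (x = cos φ cos λ, y = cos φ sin λ, z = sin φ).
The central angle between the endpoints is δ = arccos(p₁·p₂) ≈ 2.033 rad (116.5°).
Interpolate at f = 1/2 with slerp weights a = sin((1−f)δ)/sin δ ≈ 0.950, b = sin(fδ)/sin δ ≈ 0.950.
p = a·p₁ + b·p₂ ≈ (0.957, 0.251, -0.145); φ = arcsin(p_z) ≈ -8.35°, λ = atan2(p_y, p_x) ≈ 14.68°.

≈ lat -8°, lon 15°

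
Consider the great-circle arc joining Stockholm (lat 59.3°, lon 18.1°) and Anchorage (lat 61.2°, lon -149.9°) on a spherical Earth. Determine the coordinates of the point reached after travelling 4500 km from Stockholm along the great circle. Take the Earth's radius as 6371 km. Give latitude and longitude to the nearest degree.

≈ lat 79°, lon -137°

The haversine formula gives a central angle δ ≈ 1.032 rad (59.1°) between the endpoints. The total great-circle distance is δ·R ≈ 1.032 × 6371 ≈ 6576 km, so the target fraction is f = 4500/6576 ≈ 0.684.
Interpolate at f ≈ 0.684 with slerp weights a = sin((1−f)δ)/sin δ ≈ 0.373, b = sin(fδ)/sin δ ≈ 0.756.
p = a·p₁ + b·p₂ ≈ (-0.134, -0.124, 0.983); φ = arcsin(p_z) ≈ 79.49°, λ = atan2(p_y, p_x) ≈ -137.36°.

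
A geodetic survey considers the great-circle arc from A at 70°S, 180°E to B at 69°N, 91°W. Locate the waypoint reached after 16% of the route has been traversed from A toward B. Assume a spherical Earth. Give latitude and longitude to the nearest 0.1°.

Convert each endpoint to a unit vector on the sphere (x = cos φ cos λ, y = cos φ sin λ, z = sin φ).
The central angle between the endpoints is δ = arccos(p₁·p₂) ≈ 2.637 rad (151.1°).
Interpolate at f = 0.16 with slerp weights a = sin((1−f)δ)/sin δ ≈ 1.653, b = sin(fδ)/sin δ ≈ 0.846.
p = a·p₁ + b·p₂ ≈ (-0.571, -0.303, -0.763); φ = arcsin(p_z) ≈ -49.75°, λ = atan2(p_y, p_x) ≈ -152.02°.

≈ 49.7°S, 152.0°W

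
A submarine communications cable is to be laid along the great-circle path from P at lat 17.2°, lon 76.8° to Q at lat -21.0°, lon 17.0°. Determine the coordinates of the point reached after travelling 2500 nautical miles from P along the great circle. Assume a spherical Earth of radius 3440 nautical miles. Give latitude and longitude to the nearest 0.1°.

Convert each endpoint to a unit vector on the sphere (x = cos φ cos λ, y = cos φ sin λ, z = sin φ).
The central angle between the endpoints is δ = arccos(p₁·p₂) ≈ 1.221 rad (70.0°). The total great-circle distance is δ·R ≈ 1.221 × 3440 ≈ 4200 nmi, so the target fraction is f = 2500/4200 ≈ 0.595.
Interpolate at f ≈ 0.595 with slerp weights a = sin((1−f)δ)/sin δ ≈ 0.505, b = sin(fδ)/sin δ ≈ 0.707.
p = a·p₁ + b·p₂ ≈ (0.742, 0.663, -0.104); φ = arcsin(p_z) ≈ -5.98°, λ = atan2(p_y, p_x) ≈ 41.79°.

≈ lat -6.0°, lon 41.8°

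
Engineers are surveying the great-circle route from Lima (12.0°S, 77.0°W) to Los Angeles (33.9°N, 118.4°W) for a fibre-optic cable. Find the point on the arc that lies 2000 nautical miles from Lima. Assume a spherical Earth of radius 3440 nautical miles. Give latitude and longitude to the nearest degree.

≈ 14°N, 98°W

Convert each endpoint to a unit vector on the sphere (x = cos φ cos λ, y = cos φ sin λ, z = sin φ).
The central angle between the endpoints is δ = arccos(p₁·p₂) ≈ 1.055 rad (60.5°). The total great-circle distance is δ·R ≈ 1.055 × 3440 ≈ 3630 nmi, so the target fraction is f = 2000/3630 ≈ 0.551.
Interpolate at f ≈ 0.551 with slerp weights a = sin((1−f)δ)/sin δ ≈ 0.524, b = sin(fδ)/sin δ ≈ 0.631.
p = a·p₁ + b·p₂ ≈ (-0.134, -0.961, 0.243); φ = arcsin(p_z) ≈ 14.07°, λ = atan2(p_y, p_x) ≈ -97.93°.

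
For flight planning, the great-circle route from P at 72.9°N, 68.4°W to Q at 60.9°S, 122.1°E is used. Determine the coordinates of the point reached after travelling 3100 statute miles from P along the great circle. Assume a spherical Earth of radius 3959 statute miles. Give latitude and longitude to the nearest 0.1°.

Write both endpoints as unit vectors p₁, p₂ with components (cos φ cos λ, cos φ sin λ, sin φ).
The central angle between the endpoints is δ = arccos(p₁·p₂) ≈ 2.921 rad (167.4°). The total great-circle distance is δ·R ≈ 2.921 × 3959 ≈ 11564 mi, so the target fraction is f = 3100/11564 ≈ 0.268.
Interpolate at f ≈ 0.268 with slerp weights a = sin((1−f)δ)/sin δ ≈ 3.854, b = sin(fδ)/sin δ ≈ 3.223.
p = a·p₁ + b·p₂ ≈ (-0.416, 0.274, 0.867); φ = arcsin(p_z) ≈ 60.12°, λ = atan2(p_y, p_x) ≈ 146.59°.

≈ 60.1°N, 146.6°E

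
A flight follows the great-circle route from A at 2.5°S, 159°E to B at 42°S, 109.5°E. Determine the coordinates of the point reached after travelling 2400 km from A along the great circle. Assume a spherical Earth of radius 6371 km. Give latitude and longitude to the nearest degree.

Write both endpoints as unit vectors p₁, p₂ with components (cos φ cos λ, cos φ sin λ, sin φ).
The central angle between the endpoints is δ = arccos(p₁·p₂) ≈ 1.034 rad (59.2°). The total great-circle distance is δ·R ≈ 1.034 × 6371 ≈ 6588 km, so the target fraction is f = 2400/6588 ≈ 0.364.
Interpolate at f ≈ 0.364 with slerp weights a = sin((1−f)δ)/sin δ ≈ 0.711, b = sin(fδ)/sin δ ≈ 0.428.
p = a·p₁ + b·p₂ ≈ (-0.769, 0.554, -0.317); φ = arcsin(p_z) ≈ -18.51°, λ = atan2(p_y, p_x) ≈ 144.22°.

≈ 19°S, 144°E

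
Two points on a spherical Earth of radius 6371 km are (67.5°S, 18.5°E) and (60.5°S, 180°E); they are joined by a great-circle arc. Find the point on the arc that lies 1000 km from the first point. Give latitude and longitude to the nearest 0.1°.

≈ (76.2°S, 26.0°E)

Convert each endpoint to a unit vector on the sphere (x = cos φ cos λ, y = cos φ sin λ, z = sin φ).
The central angle between the endpoints is δ = arccos(p₁·p₂) ≈ 0.895 rad (51.3°). The total great-circle distance is δ·R ≈ 0.895 × 6371 ≈ 5703 km, so the target fraction is f = 1000/5703 ≈ 0.175.
Interpolate at f ≈ 0.175 with slerp weights a = sin((1−f)δ)/sin δ ≈ 0.862, b = sin(fδ)/sin δ ≈ 0.200.
p = a·p₁ + b·p₂ ≈ (0.214, 0.105, -0.971); φ = arcsin(p_z) ≈ -76.20°, λ = atan2(p_y, p_x) ≈ 26.04°.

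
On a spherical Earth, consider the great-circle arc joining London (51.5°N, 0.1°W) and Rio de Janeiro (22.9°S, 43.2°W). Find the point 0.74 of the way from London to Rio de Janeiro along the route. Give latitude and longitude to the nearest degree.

≈ (3°S, 34°W)

From cos δ = sin φ₁ sin φ₂ + cos φ₁ cos φ₂ cos Δλ, the central angle is δ ≈ 1.456 rad (83.4°).
Interpolate at f = 0.74 with slerp weights a = sin((1−f)δ)/sin δ ≈ 0.372, b = sin(fδ)/sin δ ≈ 0.887.
p = a·p₁ + b·p₂ ≈ (0.827, -0.560, -0.054); φ = arcsin(p_z) ≈ -3.08°, λ = atan2(p_y, p_x) ≈ -34.08°.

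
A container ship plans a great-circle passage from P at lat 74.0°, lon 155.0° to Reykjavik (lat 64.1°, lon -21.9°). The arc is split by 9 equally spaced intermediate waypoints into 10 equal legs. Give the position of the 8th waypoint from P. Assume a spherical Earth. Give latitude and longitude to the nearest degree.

Convert each endpoint to a unit vector on the sphere (x = cos φ cos λ, y = cos φ sin λ, z = sin φ).
The central angle between the endpoints is δ = arccos(p₁·p₂) ≈ 0.731 rad (41.9°).
Interpolate at f = 8/10 with slerp weights a = sin((1−f)δ)/sin δ ≈ 0.218, b = sin(fδ)/sin δ ≈ 0.827.
p = a·p₁ + b·p₂ ≈ (0.281, -0.109, 0.954); φ = arcsin(p_z) ≈ 72.47°, λ = atan2(p_y, p_x) ≈ -21.28°.

≈ lat 72°, lon -21°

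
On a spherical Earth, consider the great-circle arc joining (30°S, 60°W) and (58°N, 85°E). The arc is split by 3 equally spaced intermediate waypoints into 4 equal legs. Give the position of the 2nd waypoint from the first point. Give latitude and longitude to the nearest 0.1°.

≈ (33.4°N, 24.9°W)

The haversine formula gives a central angle δ ≈ 2.498 rad (143.1°) between the endpoints.
Interpolate at f = 2/4 with slerp weights a = sin((1−f)δ)/sin δ ≈ 1.581, b = sin(fδ)/sin δ ≈ 1.581.
p = a·p₁ + b·p₂ ≈ (0.758, -0.351, 0.550); φ = arcsin(p_z) ≈ 33.38°, λ = atan2(p_y, p_x) ≈ -24.87°.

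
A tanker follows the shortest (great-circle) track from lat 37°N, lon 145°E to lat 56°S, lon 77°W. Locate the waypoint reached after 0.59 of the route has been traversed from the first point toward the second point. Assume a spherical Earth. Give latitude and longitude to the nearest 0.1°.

≈ lat 33.4°S, lon 161.5°W

Write both endpoints as unit vectors p₁, p₂ with components (cos φ cos λ, cos φ sin λ, sin φ).
The central angle between the endpoints is δ = arccos(p₁·p₂) ≈ 2.551 rad (146.2°).
Interpolate at f = 0.59 with slerp weights a = sin((1−f)δ)/sin δ ≈ 1.555, b = sin(fδ)/sin δ ≈ 1.793.
p = a·p₁ + b·p₂ ≈ (-0.792, -0.265, -0.551); φ = arcsin(p_z) ≈ -33.41°, λ = atan2(p_y, p_x) ≈ -161.52°.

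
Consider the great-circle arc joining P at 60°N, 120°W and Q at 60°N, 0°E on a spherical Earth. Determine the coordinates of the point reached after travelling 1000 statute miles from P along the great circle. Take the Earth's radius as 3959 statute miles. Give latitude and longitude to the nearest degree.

Write both endpoints as unit vectors p₁, p₂ with components (cos φ cos λ, cos φ sin λ, sin φ).
The central angle between the endpoints is δ = arccos(p₁·p₂) ≈ 0.896 rad (51.3°). The total great-circle distance is δ·R ≈ 0.896 × 3959 ≈ 3546 mi, so the target fraction is f = 1000/3546 ≈ 0.282.
Interpolate at f ≈ 0.282 with slerp weights a = sin((1−f)δ)/sin δ ≈ 0.768, b = sin(fδ)/sin δ ≈ 0.320.
p = a·p₁ + b·p₂ ≈ (-0.032, -0.333, 0.943); φ = arcsin(p_z) ≈ 70.48°, λ = atan2(p_y, p_x) ≈ -95.49°.

≈ 70°N, 95°W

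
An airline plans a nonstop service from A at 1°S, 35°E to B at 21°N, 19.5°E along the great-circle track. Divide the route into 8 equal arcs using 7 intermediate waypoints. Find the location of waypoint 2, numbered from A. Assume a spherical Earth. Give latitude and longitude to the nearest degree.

≈ 5°N, 31°E

Convert each endpoint to a unit vector on the sphere (x = cos φ cos λ, y = cos φ sin λ, z = sin φ).
The central angle between the endpoints is δ = arccos(p₁·p₂) ≈ 0.466 rad (26.7°).
Interpolate at f = 2/8 with slerp weights a = sin((1−f)δ)/sin δ ≈ 0.762, b = sin(fδ)/sin δ ≈ 0.259.
p = a·p₁ + b·p₂ ≈ (0.852, 0.518, 0.079); φ = arcsin(p_z) ≈ 4.55°, λ = atan2(p_y, p_x) ≈ 31.29°.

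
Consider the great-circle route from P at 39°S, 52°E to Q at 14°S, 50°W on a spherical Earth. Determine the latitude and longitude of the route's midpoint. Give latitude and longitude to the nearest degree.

Convert each endpoint to a unit vector on the sphere (x = cos φ cos λ, y = cos φ sin λ, z = sin φ).
The central angle between the endpoints is δ = arccos(p₁·p₂) ≈ 1.575 rad (90.3°).
Interpolate at f = 1/2 with slerp weights a = sin((1−f)δ)/sin δ ≈ 0.709, b = sin(fδ)/sin δ ≈ 0.709.
p = a·p₁ + b·p₂ ≈ (0.781, -0.093, -0.617); φ = arcsin(p_z) ≈ -38.13°, λ = atan2(p_y, p_x) ≈ -6.77°.

≈ 38°S, 7°W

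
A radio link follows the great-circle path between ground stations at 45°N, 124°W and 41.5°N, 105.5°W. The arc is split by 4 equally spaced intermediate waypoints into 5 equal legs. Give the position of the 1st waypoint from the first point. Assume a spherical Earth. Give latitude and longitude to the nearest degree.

≈ 45°N, 120°W

Write both endpoints as unit vectors p₁, p₂ with components (cos φ cos λ, cos φ sin λ, sin φ).
The central angle between the endpoints is δ = arccos(p₁·p₂) ≈ 0.242 rad (13.9°).
Interpolate at f = 1/5 with slerp weights a = sin((1−f)δ)/sin δ ≈ 0.803, b = sin(fδ)/sin δ ≈ 0.202.
p = a·p₁ + b·p₂ ≈ (-0.358, -0.616, 0.701); φ = arcsin(p_z) ≈ 44.54°, λ = atan2(p_y, p_x) ≈ -120.14°.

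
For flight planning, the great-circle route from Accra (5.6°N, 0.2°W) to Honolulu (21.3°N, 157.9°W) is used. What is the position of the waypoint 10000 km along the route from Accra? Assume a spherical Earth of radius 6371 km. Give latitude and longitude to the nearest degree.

≈ 51°N, 97°W

Convert each endpoint to a unit vector on the sphere (x = cos φ cos λ, y = cos φ sin λ, z = sin φ).
The central angle between the endpoints is δ = arccos(p₁·p₂) ≈ 2.536 rad (145.3°). The total great-circle distance is δ·R ≈ 2.536 × 6371 ≈ 16160 km, so the target fraction is f = 10000/16160 ≈ 0.619.
Interpolate at f ≈ 0.619 with slerp weights a = sin((1−f)δ)/sin δ ≈ 1.447, b = sin(fδ)/sin δ ≈ 1.758.
p = a·p₁ + b·p₂ ≈ (-0.077, -0.621, 0.780); φ = arcsin(p_z) ≈ 51.24°, λ = atan2(p_y, p_x) ≈ -97.11°.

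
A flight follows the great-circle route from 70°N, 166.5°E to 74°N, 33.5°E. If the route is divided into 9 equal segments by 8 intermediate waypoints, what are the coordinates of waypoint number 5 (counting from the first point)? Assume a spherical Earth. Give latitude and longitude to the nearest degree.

≈ 83°N, 100°E

From cos δ = sin φ₁ sin φ₂ + cos φ₁ cos φ₂ cos Δλ, the central angle is δ ≈ 0.575 rad (33.0°).
Interpolate at f = 5/9 with slerp weights a = sin((1−f)δ)/sin δ ≈ 0.465, b = sin(fδ)/sin δ ≈ 0.577.
p = a·p₁ + b·p₂ ≈ (-0.022, 0.125, 0.992); φ = arcsin(p_z) ≈ 82.71°, λ = atan2(p_y, p_x) ≈ 99.92°.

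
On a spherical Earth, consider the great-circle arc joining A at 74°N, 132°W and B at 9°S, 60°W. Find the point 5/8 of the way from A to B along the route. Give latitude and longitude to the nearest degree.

≈ 25°N, 70°W

Write both endpoints as unit vectors p₁, p₂ with components (cos φ cos λ, cos φ sin λ, sin φ).
The central angle between the endpoints is δ = arccos(p₁·p₂) ≈ 1.637 rad (93.8°).
Interpolate at f = 5/8 with slerp weights a = sin((1−f)δ)/sin δ ≈ 0.577, b = sin(fδ)/sin δ ≈ 0.856.
p = a·p₁ + b·p₂ ≈ (0.316, -0.850, 0.421); φ = arcsin(p_z) ≈ 24.91°, λ = atan2(p_y, p_x) ≈ -69.61°.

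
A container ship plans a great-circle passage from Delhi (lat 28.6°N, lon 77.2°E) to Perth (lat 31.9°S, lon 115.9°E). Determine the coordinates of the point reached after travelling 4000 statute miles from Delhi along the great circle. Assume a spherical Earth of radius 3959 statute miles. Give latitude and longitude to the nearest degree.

≈ lat 21°S, lon 108°E

Convert each endpoint to a unit vector on the sphere (x = cos φ cos λ, y = cos φ sin λ, z = sin φ).
The central angle between the endpoints is δ = arccos(p₁·p₂) ≈ 1.236 rad (70.8°). The total great-circle distance is δ·R ≈ 1.236 × 3959 ≈ 4893 mi, so the target fraction is f = 4000/4893 ≈ 0.818.
Interpolate at f ≈ 0.818 with slerp weights a = sin((1−f)δ)/sin δ ≈ 0.237, b = sin(fδ)/sin δ ≈ 0.897.
p = a·p₁ + b·p₂ ≈ (-0.287, 0.888, -0.361); φ = arcsin(p_z) ≈ -21.14°, λ = atan2(p_y, p_x) ≈ 107.89°.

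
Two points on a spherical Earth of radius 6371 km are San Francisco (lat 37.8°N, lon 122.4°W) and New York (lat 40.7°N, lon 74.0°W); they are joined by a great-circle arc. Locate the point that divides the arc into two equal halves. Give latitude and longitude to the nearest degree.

From cos δ = sin φ₁ sin φ₂ + cos φ₁ cos φ₂ cos Δλ, the central angle is δ ≈ 0.648 rad (37.1°).
Interpolate at f = 1/2 with slerp weights a = sin((1−f)δ)/sin δ ≈ 0.527, b = sin(fδ)/sin δ ≈ 0.527.
p = a·p₁ + b·p₂ ≈ (-0.113, -0.736, 0.667); φ = arcsin(p_z) ≈ 41.85°, λ = atan2(p_y, p_x) ≈ -98.73°.

≈ lat 42°N, lon 99°W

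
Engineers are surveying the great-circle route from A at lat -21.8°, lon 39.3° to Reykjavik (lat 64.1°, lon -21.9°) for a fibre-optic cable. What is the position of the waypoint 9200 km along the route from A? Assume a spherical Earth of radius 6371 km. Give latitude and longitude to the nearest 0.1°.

Write both endpoints as unit vectors p₁, p₂ with components (cos φ cos λ, cos φ sin λ, sin φ).
The central angle between the endpoints is δ = arccos(p₁·p₂) ≈ 1.710 rad (98.0°). The total great-circle distance is δ·R ≈ 1.710 × 6371 ≈ 10894 km, so the target fraction is f = 9200/10894 ≈ 0.845.
Interpolate at f ≈ 0.845 with slerp weights a = sin((1−f)δ)/sin δ ≈ 0.265, b = sin(fδ)/sin δ ≈ 1.002.
p = a·p₁ + b·p₂ ≈ (0.597, -0.007, 0.803); φ = arcsin(p_z) ≈ 53.37°, λ = atan2(p_y, p_x) ≈ -0.69°.

≈ lat 53.4°, lon -0.7°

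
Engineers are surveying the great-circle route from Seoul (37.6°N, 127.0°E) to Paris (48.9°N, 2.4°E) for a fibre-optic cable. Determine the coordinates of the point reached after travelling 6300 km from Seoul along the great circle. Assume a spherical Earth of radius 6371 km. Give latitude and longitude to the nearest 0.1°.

Convert each endpoint to a unit vector on the sphere (x = cos φ cos λ, y = cos φ sin λ, z = sin φ).
The central angle between the endpoints is δ = arccos(p₁·p₂) ≈ 1.406 rad (80.6°). The total great-circle distance is δ·R ≈ 1.406 × 6371 ≈ 8958 km, so the target fraction is f = 6300/8958 ≈ 0.703.
Interpolate at f ≈ 0.703 with slerp weights a = sin((1−f)δ)/sin δ ≈ 0.411, b = sin(fδ)/sin δ ≈ 0.847.
p = a·p₁ + b·p₂ ≈ (0.360, 0.283, 0.889); φ = arcsin(p_z) ≈ 62.72°, λ = atan2(p_y, p_x) ≈ 38.16°.

≈ 62.7°N, 38.2°E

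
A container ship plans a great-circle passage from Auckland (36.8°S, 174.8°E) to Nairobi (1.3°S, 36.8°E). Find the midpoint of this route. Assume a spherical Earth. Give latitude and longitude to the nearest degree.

Write both endpoints as unit vectors p₁, p₂ with components (cos φ cos λ, cos φ sin λ, sin φ).
The central angle between the endpoints is δ = arccos(p₁·p₂) ≈ 2.191 rad (125.5°).
Interpolate at f = 1/2 with slerp weights a = sin((1−f)δ)/sin δ ≈ 1.093, b = sin(fδ)/sin δ ≈ 1.093.
p = a·p₁ + b·p₂ ≈ (0.003, 0.734, -0.679); φ = arcsin(p_z) ≈ -42.80°, λ = atan2(p_y, p_x) ≈ 89.74°.

≈ 43°S, 90°E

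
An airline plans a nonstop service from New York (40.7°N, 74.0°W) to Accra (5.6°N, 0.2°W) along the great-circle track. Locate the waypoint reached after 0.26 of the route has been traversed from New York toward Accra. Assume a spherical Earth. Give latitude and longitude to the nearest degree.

≈ (36°N, 50°W)

From cos δ = sin φ₁ sin φ₂ + cos φ₁ cos φ₂ cos Δλ, the central angle is δ ≈ 1.293 rad (74.1°).
Interpolate at f = 0.26 with slerp weights a = sin((1−f)δ)/sin δ ≈ 0.850, b = sin(fδ)/sin δ ≈ 0.343.
p = a·p₁ + b·p₂ ≈ (0.519, -0.621, 0.588); φ = arcsin(p_z) ≈ 36.00°, λ = atan2(p_y, p_x) ≈ -50.09°.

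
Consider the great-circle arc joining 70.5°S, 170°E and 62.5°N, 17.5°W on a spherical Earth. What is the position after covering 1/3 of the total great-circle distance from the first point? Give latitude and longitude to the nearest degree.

≈ 50°S, 42°W

Convert each endpoint to a unit vector on the sphere (x = cos φ cos λ, y = cos φ sin λ, z = sin φ).
The central angle between the endpoints is δ = arccos(p₁·p₂) ≈ 2.993 rad (171.5°).
Interpolate at f = 1/3 with slerp weights a = sin((1−f)δ)/sin δ ≈ 6.147, b = sin(fδ)/sin δ ≈ 5.667.
p = a·p₁ + b·p₂ ≈ (0.475, -0.431, -0.767); φ = arcsin(p_z) ≈ -50.13°, λ = atan2(p_y, p_x) ≈ -42.19°.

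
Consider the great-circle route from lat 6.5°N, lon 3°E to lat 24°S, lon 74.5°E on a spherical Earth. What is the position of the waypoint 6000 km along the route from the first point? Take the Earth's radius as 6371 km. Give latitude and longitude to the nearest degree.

The haversine formula gives a central angle δ ≈ 1.326 rad (76.0°) between the endpoints. The total great-circle distance is δ·R ≈ 1.326 × 6371 ≈ 8451 km, so the target fraction is f = 6000/8451 ≈ 0.710.
Interpolate at f ≈ 0.710 with slerp weights a = sin((1−f)δ)/sin δ ≈ 0.387, b = sin(fδ)/sin δ ≈ 0.833.
p = a·p₁ + b·p₂ ≈ (0.587, 0.754, -0.295); φ = arcsin(p_z) ≈ -17.17°, λ = atan2(p_y, p_x) ≈ 52.08°.

≈ lat 17°S, lon 52°E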